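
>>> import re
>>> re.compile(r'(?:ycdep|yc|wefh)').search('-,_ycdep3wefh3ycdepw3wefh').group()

'ycdep'

Alternation isn't longest-match — the leftmost alternative that fits at this position is chosen.
Unlike `match`, `search` isn't anchored — it looks for the pattern anywhere in the string.
The match spans [3:8] → 'ycdep'.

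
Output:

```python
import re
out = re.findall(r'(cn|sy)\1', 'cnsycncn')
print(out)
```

['cn']

After group 1 captures some text, `\1` only succeeds where that same text appears again.
Scanning left to right: at [4:8] match 'cncn', group 1 = 'cn'.
Because there's exactly one group, `findall` drops the full match and keeps group 1 from the one hit.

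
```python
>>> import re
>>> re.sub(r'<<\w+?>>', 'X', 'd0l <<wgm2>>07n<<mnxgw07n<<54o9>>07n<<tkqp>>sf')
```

'd0l X07n<<mnxgw07nX07nXsf'

Matches: at [4:12] → '<<wgm2>>'; at [25:33] → '<<54o9>>'; at [36:44] → '<<tkqp>>'.
Every occurrence is swapped for 'X'.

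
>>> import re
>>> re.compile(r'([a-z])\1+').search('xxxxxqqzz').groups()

The match spans [0:5] → 'xxxxx'.
Captured: group 1 = 'x'.

('x',)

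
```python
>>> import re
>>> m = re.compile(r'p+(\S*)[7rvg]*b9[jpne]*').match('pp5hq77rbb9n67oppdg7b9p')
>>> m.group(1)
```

'5hq77rbb9n67oppdg7'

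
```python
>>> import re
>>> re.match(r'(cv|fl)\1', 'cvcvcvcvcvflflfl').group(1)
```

'cv'

The match spans [0:4] → 'cvcv'.
Captured: group 1 = 'cv'.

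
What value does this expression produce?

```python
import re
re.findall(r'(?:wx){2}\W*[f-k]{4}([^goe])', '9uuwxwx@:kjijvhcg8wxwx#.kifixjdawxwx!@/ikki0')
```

['v', 'x', '0']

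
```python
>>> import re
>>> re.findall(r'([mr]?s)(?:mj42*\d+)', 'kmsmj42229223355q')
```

With a single group, `findall` returns only what that group captured — 1 item.

['ms']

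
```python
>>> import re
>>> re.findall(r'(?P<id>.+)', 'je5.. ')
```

['je5.. ']

This matches one or more of any character (captured as 'id').
Scanning left to right: at [0:6] match 'je5.. ', group 1 = 'je5.. '.
Because there's exactly one group, `findall` drops the full match and keeps group 1 from the one hit.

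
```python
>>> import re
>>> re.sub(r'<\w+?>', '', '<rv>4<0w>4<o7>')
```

`sub` substitutes '' at each match site.

'44'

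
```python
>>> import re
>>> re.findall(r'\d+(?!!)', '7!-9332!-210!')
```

The negative lookaround is zero-width — it rules out positions where the adjacent text would match, without consuming anything.
Since nothing is captured, `findall` lists the 2 matched substrings directly.

['933', '21']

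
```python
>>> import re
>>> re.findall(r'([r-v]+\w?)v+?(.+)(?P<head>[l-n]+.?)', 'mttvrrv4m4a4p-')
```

The pattern matches one or more of a character in [r-v], then optionally a word character (captured); then one or more of a literal 'v' (lazy); then one or more of any character (captured); then one or more of a character in [l-n], then optionally any character (captured as 'head').
Scanning left to right: at [1:10] match 'ttvrrv4m4', groups = ('ttvrr', '4', 'm4').
`findall` packs the 3 group values into a tuple for every match.

[('ttvrr', '4', 'm4')]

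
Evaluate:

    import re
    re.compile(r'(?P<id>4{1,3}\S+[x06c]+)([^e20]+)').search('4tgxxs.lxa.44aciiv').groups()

('4tgxxs.lxa.44ac', 'iiv')

This matches 1 to 3 of the literal '4', then one or more of a non-whitespace character, then one or more of one of [x06c] (captured as 'id'); then one or more of any character except [e20] (captured).
`re.search` scans for the first position where the pattern succeeds.
The match spans [0:18] → '4tgxxs.lxa.44aciiv'.
Captured: group 1 = '4tgxxs.lxa.44ac', group 2 = 'iiv'.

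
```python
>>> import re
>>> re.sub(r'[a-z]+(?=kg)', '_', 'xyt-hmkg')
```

'xyt-_kg'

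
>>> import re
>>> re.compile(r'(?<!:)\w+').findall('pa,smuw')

['pa', 'smuw']

`(?!…)`/`(?<!…)` only lets a position through if the neighbouring text does NOT match; no characters are consumed.
Walking the string: at [0:2] → 'pa'; at [3:7] → 'smuw'.
No capturing groups, so `findall` returns the 2 full match strings.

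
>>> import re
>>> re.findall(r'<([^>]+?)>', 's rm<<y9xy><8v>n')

['<y9xy', '8v']

With a single group, `findall` returns only what that group captured — 2 items.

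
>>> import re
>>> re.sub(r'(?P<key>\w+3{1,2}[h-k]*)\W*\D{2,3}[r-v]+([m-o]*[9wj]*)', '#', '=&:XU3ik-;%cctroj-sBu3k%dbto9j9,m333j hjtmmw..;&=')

'=&:#-#,#..;&='

This matches one or more of a word character, then 1 to 2 of the literal '3', then zero or more of a character in [h-k] (captured as 'key'); then zero or more of a non-word character, then 2 to 3 of a non-digit, then one or more of a character in [r-v]; then zero or more of a character in [m-o], then zero or more of one of [9wj] (captured).
Matches: at [3:17] → 'XU3ik-;%cctroj'; at [18:31] → 'sBu3k%dbto9j9'; at [32:44] → 'm333j hjtmmw'.
`sub` substitutes '#' at each match site.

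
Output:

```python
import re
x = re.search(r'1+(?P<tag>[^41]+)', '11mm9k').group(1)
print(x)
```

Pattern: one or more of a literal '1'; then one or more of any character except [41] (captured as 'tag').
`re.search` scans for the first position where the pattern succeeds.
The match spans [0:6] → '11mm9k'.
Captured: group 1 = 'mm9k'.

mm9k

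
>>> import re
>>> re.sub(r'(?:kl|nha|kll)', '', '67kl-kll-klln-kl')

'67-l-ln-'

The regex engine tests alternatives in the order written; an earlier branch that matches wins even if a later one would match more.
Every occurrence is swapped for ''.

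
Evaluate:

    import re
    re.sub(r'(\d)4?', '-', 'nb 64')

'nb -'

The pattern matches a digit (captured); then optionally a literal '4'.
Matches: at [3:5] → '64'.
`sub` substitutes '-' at each match site.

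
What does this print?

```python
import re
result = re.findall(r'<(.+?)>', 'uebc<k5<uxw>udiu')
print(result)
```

['k5<uxw']

Scanning left to right: at [4:12] match '<k5<uxw>', group 1 = 'k5<uxw'.
One capturing group, so `findall` returns just the captured substring from the one match — 1 in all.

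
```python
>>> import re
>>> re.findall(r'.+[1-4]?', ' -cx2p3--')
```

This matches one or more of any character; then optionally a character in [1-4].
Scanning left to right: at [0:9] → ' -cx2p3--'.
No capturing groups, so `findall` returns the 1 full match string.

[' -cx2p3--']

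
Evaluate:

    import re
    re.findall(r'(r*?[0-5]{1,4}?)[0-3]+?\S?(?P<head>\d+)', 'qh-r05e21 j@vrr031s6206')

[('rr0', '1'), ('2', '6')]

The pattern matches zero or more of a literal 'r' (lazy), then 1 to 4 of a character in [0-5] (lazy) (captured); then one or more of a character in [0-3] (lazy), then optionally a non-whitespace character; then one or more of a digit (captured as 'head').
Because the quantifier is non-greedy, it stops expanding at the earliest point where the rest of the pattern can succeed.
Matches: at [13:18] match 'rr031', groups = ('rr0', '1'); at [20:23] match '206', groups = ('2', '6').
Multiple groups make `findall` return tuples — one 2-tuple for each match.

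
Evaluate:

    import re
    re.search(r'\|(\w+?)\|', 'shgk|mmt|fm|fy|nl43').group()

'|mmt|'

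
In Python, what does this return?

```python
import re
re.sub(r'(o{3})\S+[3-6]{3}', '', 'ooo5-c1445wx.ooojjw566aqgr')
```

This matches exactly 3 of a literal 'o' (captured); then one or more of a non-whitespace character; then exactly 3 of a character in [3-6].
Matches: at [0:22] → 'ooo5-c1445wx.ooojjw566'.
Each match is replaced by ''.

'aqgr'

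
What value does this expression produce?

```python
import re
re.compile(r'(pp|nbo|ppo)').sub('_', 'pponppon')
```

The regex engine tests alternatives in the order written; an earlier branch that matches wins even if a later one would match more.
Each match is replaced by '_'.

'_on_on'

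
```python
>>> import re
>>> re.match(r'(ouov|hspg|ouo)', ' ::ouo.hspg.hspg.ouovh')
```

`match` is anchored at position 0; if the pattern doesn't fit there, it returns None.
Here position 0 doesn't satisfy it, so the call returns None.

None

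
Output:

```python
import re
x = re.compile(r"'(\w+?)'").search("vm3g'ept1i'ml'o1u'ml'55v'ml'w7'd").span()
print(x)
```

Unlike `match`, `search` isn't anchored — it looks for the pattern anywhere in the string.
The match spans [4:11] → "'ept1i'".
Captured: group 1 = 'ept1i'.

(4, 11)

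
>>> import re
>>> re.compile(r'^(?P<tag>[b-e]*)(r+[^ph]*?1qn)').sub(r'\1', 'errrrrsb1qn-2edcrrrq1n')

'e-2edcrrrq1n'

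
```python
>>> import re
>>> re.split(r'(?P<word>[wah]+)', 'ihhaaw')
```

['i', 'hhaaw', '']

Because the pattern has a capturing group, `split` also inserts each captured text between the pieces.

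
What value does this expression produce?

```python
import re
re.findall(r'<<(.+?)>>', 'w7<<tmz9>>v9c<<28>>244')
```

['tmz9', '28']

A non-greedy quantifier consumes as few characters as it can — just enough that the remainder of the pattern still matches from where it stops; whatever follows it matches normally.
Scanning left to right: at [2:10] match '<<tmz9>>', group 1 = 'tmz9'; at [13:19] match '<<28>>', group 1 = '28'.
One capturing group, so `findall` returns just the captured substring from each match — 2 in all.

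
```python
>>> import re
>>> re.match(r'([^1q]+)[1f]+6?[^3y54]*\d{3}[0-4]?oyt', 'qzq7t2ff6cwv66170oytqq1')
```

`match` is anchored at position 0; if the pattern doesn't fit there, it returns None.
Here the pattern fails at index 0, so the call returns None.

None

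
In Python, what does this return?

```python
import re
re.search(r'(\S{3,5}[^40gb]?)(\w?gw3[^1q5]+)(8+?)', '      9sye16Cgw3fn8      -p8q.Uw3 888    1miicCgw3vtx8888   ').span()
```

(6, 28)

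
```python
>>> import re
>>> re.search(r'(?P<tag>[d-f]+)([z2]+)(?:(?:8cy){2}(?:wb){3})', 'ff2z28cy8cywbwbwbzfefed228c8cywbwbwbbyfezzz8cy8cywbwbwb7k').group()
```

'ff2z28cy8cywbwbwb'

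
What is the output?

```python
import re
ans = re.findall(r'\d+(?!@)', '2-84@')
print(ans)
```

['2', '8']

The negative lookaround is zero-width — it rules out positions where the adjacent text would match, without consuming anything.
Walking the string: at [0:1] → '2'; at [2:3] → '8'.
Since nothing is captured, `findall` lists the 2 matched substrings directly.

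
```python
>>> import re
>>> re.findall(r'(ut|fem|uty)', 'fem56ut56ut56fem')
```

Scanning left to right: at [0:3] match 'fem', group 1 = 'fem'; at [5:7] match 'ut', group 1 = 'ut'; at [9:11] match 'ut', group 1 = 'ut'; at [13:16] match 'fem', group 1 = 'fem'.
`findall` collects group 1 from each match (4 total).

['fem', 'ut', 'ut', 'fem']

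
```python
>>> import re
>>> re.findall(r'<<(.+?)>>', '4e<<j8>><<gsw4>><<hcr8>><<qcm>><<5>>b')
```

One capturing group, so `findall` returns just the captured substring from each match — 5 in all.

['j8', 'gsw4', 'hcr8', 'qcm', '5']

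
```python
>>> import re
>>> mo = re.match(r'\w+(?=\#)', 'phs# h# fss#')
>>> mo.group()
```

'phs'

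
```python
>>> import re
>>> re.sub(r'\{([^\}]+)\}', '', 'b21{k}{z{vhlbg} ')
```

'b21 '

Matches: at [3:6] → '{k}'; at [6:15] → '{z{vhlbg}'.
Each match is replaced by ''.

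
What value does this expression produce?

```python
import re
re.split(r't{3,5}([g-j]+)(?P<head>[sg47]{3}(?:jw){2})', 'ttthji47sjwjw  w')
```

The pattern matches 3 to 5 of a literal 't'; then one or more of a character in [g-j] (captured); then exactly 3 of one of [sg47], then the literal 'jw' repeated 2 times (captured as 'head').
Matches to split on: at [0:13] → 'ttthji47sjwjw'.
The group in the pattern means `split` returns the separators' captures alongside the pieces.

['', 'hji', '47sjwjw', '  w']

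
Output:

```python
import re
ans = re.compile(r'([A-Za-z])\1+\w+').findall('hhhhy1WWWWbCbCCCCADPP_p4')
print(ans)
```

['h']

`\1` is not a pattern — it's the concrete string captured by group 1, re-applied verbatim.
One capturing group, so `findall` returns just the captured substring from the one match — 1 in all.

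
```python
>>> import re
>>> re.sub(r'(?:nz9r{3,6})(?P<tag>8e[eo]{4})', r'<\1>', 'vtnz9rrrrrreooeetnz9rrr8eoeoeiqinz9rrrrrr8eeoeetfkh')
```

'vtnz9rrrrrreooeet<8eoeoe>iqi<8eeoee>tfkh'

This matches the literal 'nz9', then 3 to 6 of a literal 'r' (non-capturing group); then the literal '8e', then exactly 4 of one of [eo] (captured as 'tag').
Matches: at [17:29] → 'nz9rrr8eoeoe'; at [32:47] → 'nz9rrrrrr8eeoee'.
Each match is replaced using the text its own group 1 captured.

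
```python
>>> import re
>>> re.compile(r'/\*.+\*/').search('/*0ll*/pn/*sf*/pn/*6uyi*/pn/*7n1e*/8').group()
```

'/*0ll*/pn/*sf*/pn/*6uyi*/pn/*7n1e*/'

The match spans [0:35] → '/*0ll*/pn/*sf*/pn/*6uyi*/pn/*7n1e*/'.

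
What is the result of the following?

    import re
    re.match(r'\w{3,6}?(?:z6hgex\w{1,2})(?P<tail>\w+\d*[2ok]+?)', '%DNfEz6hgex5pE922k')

None

Pattern: 3 to 6 of a word character (lazy); then the literal 'z6h', then the literal 'gex', then 1 to 2 of a word character (non-capturing group); then one or more of a word character, then zero or more of a digit, then one or more of one of [2ok] (lazy) (captured as 'tail').
`re.match` only tries the pattern at the start of the string.
Here position 0 doesn't satisfy it, so the call returns None.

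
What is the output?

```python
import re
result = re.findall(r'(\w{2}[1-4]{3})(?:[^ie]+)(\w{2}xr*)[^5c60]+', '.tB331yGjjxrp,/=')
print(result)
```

[('tB331', 'jjxr')]

The pattern matches exactly 2 of a word character, then exactly 3 of a character in [1-4] (captured); then one or more of any character except [ie] (non-capturing group); then exactly 2 of a word character, then the literal 'x', then zero or more of the literal 'r' (captured); then one or more of any character except [5c60].
Scanning left to right: at [1:16] match 'tB331yGjjxrp,/=', groups = ('tB331', 'jjxr').
Multiple groups make `findall` return tuples — one 2-tuple for the one match.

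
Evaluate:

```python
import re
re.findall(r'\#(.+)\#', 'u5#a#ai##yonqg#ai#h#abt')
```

Scanning left to right: at [2:20] match '#a#ai##yonqg#ai#h#', group 1 = 'a#ai##yonqg#ai#h'.
`findall` collects group 1 from the one match (1 total).

['a#ai##yonqg#ai#h']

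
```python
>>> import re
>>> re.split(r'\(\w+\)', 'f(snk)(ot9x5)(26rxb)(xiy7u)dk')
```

Matches to split on: at [1:6] → '(snk)'; at [6:13] → '(ot9x5)'; at [13:20] → '(26rxb)'; at [20:27] → '(xiy7u)'.
Each match becomes a cut point; 5 segments remain.

['f', '', '', '', 'dk']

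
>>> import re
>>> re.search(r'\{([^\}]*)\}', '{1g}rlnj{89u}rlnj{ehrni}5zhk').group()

The match spans [0:4] → '{1g}'.

'{1g}'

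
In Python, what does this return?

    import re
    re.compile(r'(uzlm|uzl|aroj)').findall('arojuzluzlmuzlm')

Branches in `(...|...)` are attempted left-to-right; the first branch that allows the whole pattern to succeed is taken.
Scanning left to right: at [0:4] match 'aroj', group 1 = 'aroj'; at [4:7] match 'uzl', group 1 = 'uzl'; at [7:11] match 'uzlm', group 1 = 'uzlm'; at [11:15] match 'uzlm', group 1 = 'uzlm'.
`findall` collects group 1 from each match (4 total).

['aroj', 'uzl', 'uzlm', 'uzlm']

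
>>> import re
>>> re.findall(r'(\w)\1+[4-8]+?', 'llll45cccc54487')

['l', 'c', '4']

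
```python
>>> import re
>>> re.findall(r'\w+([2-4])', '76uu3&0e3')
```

Pattern: one or more of a word character; then a character in [2-4] (captured).
Walking the string: at [0:5] match '76uu3', group 1 = '3'; at [6:9] match '0e3', group 1 = '3'.
With a single group, `findall` returns only what that group captured — 2 items.

['3', '3']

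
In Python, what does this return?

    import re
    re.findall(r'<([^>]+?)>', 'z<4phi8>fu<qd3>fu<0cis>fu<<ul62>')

['4phi8', 'qd3', '0cis', '<ul62']

With a single group, `findall` returns only what that group captured — 4 items.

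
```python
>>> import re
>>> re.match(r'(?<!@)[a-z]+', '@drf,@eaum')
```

The negative lookaround is zero-width — it rules out positions where the adjacent text would match, without consuming anything.
`re.match` won't scan ahead — the pattern has to work from the very first character.
Here the pattern fails at index 0, so the call returns None.

None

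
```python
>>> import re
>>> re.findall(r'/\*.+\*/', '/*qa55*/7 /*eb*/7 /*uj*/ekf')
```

`findall` yields the raw match text (1 of them) because the pattern has no groups.

['/*qa55*/7 /*eb*/7 /*uj*/']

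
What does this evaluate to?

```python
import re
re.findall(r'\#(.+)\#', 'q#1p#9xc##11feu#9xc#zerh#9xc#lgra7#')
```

Scanning left to right: at [1:35] match '#1p#9xc##11feu#9xc#zerh#9xc#lgra7#', group 1 = '1p#9xc##11feu#9xc#zerh#9xc#lgra7'.
Because there's exactly one group, `findall` drops the full match and keeps group 1 from the one hit.

['1p#9xc##11feu#9xc#zerh#9xc#lgra7']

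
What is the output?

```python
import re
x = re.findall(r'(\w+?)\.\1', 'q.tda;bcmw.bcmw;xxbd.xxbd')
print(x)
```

['bcmw', 'xxbd']

`\1` is not a pattern — it's the concrete string captured by group 1, re-applied verbatim.
Scanning left to right: at [6:15] match 'bcmw.bcmw', group 1 = 'bcmw'; at [16:25] match 'xxbd.xxbd', group 1 = 'xxbd'.
Because there's exactly one group, `findall` drops the full match and keeps group 1 from each hit.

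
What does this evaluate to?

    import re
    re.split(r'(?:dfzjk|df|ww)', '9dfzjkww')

Branches in `(...|...)` are attempted left-to-right; the first branch that allows the whole pattern to succeed is taken.
`split` removes every match and returns the 3 fragments in between.

['9', '', '']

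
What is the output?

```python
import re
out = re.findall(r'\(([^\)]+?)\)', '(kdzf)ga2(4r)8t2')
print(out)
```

Scanning left to right: at [0:6] match '(kdzf)', group 1 = 'kdzf'; at [9:13] match '(4r)', group 1 = '4r'.
`findall` collects group 1 from each match (2 total).

['kdzf', '4r']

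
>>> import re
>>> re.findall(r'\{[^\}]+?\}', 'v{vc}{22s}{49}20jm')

['{vc}', '{22s}', '{49}']

Walking the string: at [1:5] → '{vc}'; at [5:10] → '{22s}'; at [10:14] → '{49}'.
No capturing groups, so `findall` returns the 3 full match strings.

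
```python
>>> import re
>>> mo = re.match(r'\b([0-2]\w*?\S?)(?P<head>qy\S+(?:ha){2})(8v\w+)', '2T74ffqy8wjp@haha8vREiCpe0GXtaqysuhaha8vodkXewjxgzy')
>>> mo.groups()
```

('2T74ff', 'qy8wjp@haha8vREiCpe0GXtaqysuhaha', '8vodkXewjxgzy')

This matches a word boundary (`\b`, zero-width); then a character in [0-2], then zero or more of a word character (lazy), then optionally a non-whitespace character (captured); then the literal 'qy', then one or more of a non-whitespace character, then the literal 'ha' repeated 2 times (captured as 'head'); then the literal '8v', then one or more of a word character (captured).
`re.match` won't scan ahead — the pattern has to work from the very first character.
The match spans [0:51] → '2T74ffqy8wjp@haha8vREiCpe0GXtaqysuhaha8vodkXewjxgzy'.
Captured: group 1 = '2T74ff', group 2 = 'qy8wjp@haha8vREiCpe0GXtaqysuhaha', group 3 = '8vodkXewjxgzy'.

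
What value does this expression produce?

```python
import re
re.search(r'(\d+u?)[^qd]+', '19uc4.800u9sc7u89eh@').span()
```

Pattern: one or more of a digit, then optionally a literal 'u' (captured); then one or more of any character except [qd].
`search` walks the string left to right and returns the first match it finds.
The match spans [0:20] → '19uc4.800u9sc7u89eh@'.
Captured: group 1 = '19u'.

(0, 20)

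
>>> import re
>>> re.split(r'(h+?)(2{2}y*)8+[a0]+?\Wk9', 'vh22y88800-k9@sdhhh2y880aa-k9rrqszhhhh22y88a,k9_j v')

['v', 'h', '22y', '@sdhhh2y880aa-k9rrqsz', 'hhhh', '22y', '_j v']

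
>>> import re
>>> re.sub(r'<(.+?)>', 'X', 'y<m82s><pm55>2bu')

With the lazy modifier that quantifier settles for the fewest repetitions that let the rest of the pattern succeed (the atoms after it are unaffected and can still be greedy).
Matches: at [1:7] → '<m82s>'; at [7:13] → '<pm55>'.
`sub` substitutes 'X' at each match site.

'yXX2bu'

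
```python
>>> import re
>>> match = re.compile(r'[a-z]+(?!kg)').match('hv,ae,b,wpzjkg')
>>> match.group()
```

`re.match` won't scan ahead — the pattern has to work from the very first character.
The match spans [0:2] → 'hv'.

'hv'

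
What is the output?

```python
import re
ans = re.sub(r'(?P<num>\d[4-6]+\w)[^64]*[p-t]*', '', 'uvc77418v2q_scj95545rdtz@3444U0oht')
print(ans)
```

uvc7

This matches a digit, then one or more of a character in [4-6], then a word character (captured as 'num'); then zero or more of any character except [64], then zero or more of a character in [p-t].
`sub` substitutes '' at each match site.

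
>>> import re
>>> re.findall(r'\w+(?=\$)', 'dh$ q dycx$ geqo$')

['dh', 'dycx', 'geqo']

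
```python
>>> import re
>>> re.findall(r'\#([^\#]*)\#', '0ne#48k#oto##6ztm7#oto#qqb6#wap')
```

['48k', '', 'oto']

One capturing group, so `findall` returns just the captured substring from each match — 3 in all.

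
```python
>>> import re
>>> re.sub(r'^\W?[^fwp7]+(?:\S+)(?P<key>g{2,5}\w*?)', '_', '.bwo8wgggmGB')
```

A non-greedy quantifier consumes as few characters as it can — just enough that the remainder of the pattern still matches from where it stops; whatever follows it matches normally.
Every occurrence is swapped for '_'.

'_mGB'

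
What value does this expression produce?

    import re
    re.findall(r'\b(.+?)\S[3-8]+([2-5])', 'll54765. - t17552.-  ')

[('l', '5'), ('. - t', '2')]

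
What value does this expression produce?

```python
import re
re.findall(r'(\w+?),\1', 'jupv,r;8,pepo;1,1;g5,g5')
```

['1', 'g5']

The backreference `\1` re-matches whatever the first group consumed, character for character.
Because there's exactly one group, `findall` drops the full match and keeps group 1 from each hit.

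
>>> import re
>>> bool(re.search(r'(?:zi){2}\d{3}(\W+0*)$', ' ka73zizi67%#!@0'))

This matches the literal 'zi' repeated 2 times, then exactly 3 of a digit; then one or more of a non-word character, then zero or more of the literal '0' (captured); then anchored at the end.
`re.search` tries every starting position until one works.
Here the pattern never matches, so the call returns None, and `bool(None)` is False.

False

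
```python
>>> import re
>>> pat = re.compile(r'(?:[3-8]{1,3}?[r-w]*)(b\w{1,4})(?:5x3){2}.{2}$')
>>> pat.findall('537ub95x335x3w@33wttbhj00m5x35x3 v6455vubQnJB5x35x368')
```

['bQnJB']

Pattern: 1 to 3 of a character in [3-8] (lazy), then zero or more of a character in [r-w] (non-capturing group); then the literal 'b', then 1 to 4 of a word character (captured); then the literal '5x3' repeated 2 times, then exactly 2 of any character; then anchored at the end.
With a single group, `findall` returns only what that group captured — 1 item.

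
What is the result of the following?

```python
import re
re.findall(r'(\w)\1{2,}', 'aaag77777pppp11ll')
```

['a', '7', 'p']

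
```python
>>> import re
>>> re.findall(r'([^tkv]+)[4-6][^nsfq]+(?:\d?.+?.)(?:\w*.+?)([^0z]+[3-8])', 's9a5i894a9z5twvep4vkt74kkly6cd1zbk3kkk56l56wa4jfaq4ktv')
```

[('s9a5i894a9z', 'q4')]

Pattern: one or more of any character except [tkv] (captured); then a character in [4-6], then one or more of any character except [nsfq]; then optionally a digit, then one or more of any character (lazy), then any character (non-capturing group); then zero or more of a word character, then one or more of any character (lazy) (non-capturing group); then one or more of any character except [0z], then a character in [3-8] (captured).
2 groups means the one result is a tuple of 2 captured strings — 1 here.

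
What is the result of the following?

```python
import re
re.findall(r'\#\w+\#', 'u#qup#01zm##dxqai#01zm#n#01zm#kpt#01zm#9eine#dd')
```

['#qup#', '#dxqai#', '#n#', '#kpt#', '#9eine#']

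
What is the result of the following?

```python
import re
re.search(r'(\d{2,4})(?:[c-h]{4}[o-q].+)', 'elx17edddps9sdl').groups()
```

('17',)

Pattern: 2 to 4 of a digit (captured); then exactly 4 of a character in [c-h], then a character in [o-q], then one or more of any character (non-capturing group).
`search` walks the string left to right and returns the first match it finds.
The match spans [3:15] → '17edddps9sdl'.
Captured: group 1 = '17'.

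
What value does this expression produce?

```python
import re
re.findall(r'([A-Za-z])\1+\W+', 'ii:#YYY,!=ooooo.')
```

['i', 'Y', 'o']

The backreference `\1` re-matches whatever the first group consumed, character for character.
Scanning left to right: at [0:4] match 'ii:#', group 1 = 'i'; at [4:10] match 'YYY,!=', group 1 = 'Y'; at [10:16] match 'ooooo.', group 1 = 'o'.
Because there's exactly one group, `findall` drops the full match and keeps group 1 from each hit.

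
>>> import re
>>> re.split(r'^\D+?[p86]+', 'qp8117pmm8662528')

Pattern: anchored at the start of the string; then one or more of a non-digit (lazy); then one or more of one of [p86].
Matches to split on: at [0:3] → 'qp8'.
`split` removes every match and returns the 2 fragments in between.

['', '117pmm8662528']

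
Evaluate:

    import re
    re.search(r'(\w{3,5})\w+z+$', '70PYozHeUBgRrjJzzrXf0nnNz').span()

This matches 3 to 5 of a word character (captured); then one or more of a word character, then one or more of a literal 'z'; then anchored at the end.
The match spans [0:25] → '70PYozHeUBgRrjJzzrXf0nnNz'.

(0, 25)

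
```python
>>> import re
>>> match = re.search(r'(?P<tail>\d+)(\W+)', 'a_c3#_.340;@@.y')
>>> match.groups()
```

('3', '#')

The match spans [3:5] → '3#'.
Captured: group 1 = '3', group 2 = '#'.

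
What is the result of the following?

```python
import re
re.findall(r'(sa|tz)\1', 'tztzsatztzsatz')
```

After group 1 captures some text, `\1` only succeeds where that same text appears again.
Walking the string: at [0:4] match 'tztz', group 1 = 'tz'; at [6:10] match 'tztz', group 1 = 'tz'.
One capturing group, so `findall` returns just the captured substring from each match — 2 in all.

['tz', 'tz']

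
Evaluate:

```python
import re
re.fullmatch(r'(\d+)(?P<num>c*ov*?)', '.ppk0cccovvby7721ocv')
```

None

The pattern matches one or more of a digit (captured); then zero or more of a literal 'c', then the literal 'o', then zero or more of a literal 'v' (lazy) (captured as 'num').
`re.fullmatch` is like wrapping the pattern in `^…$` (in single-line mode).
Here there's no way to consume every character, so the call returns None.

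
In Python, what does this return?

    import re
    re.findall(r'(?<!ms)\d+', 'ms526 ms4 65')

A negative assertion filters positions out without eating any characters.
With no groups in the pattern, `findall` gives back each whole match — 2 here.

['26', '65']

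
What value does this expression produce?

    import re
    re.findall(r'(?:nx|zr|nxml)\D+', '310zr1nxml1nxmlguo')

['nxml', 'nxmlguo']

Walking the string: at [6:10] → 'nxml'; at [11:18] → 'nxmlguo'.
`findall` yields the raw match text (2 of them) because the pattern has no groups.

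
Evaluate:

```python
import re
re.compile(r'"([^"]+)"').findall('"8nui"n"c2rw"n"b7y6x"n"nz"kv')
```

['8nui', 'c2rw', 'b7y6x', 'nz']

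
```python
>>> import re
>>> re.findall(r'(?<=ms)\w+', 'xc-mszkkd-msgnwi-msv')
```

The positive lookaround only admits positions where the adjacent text matches; those characters stay outside the span.
Matches: at [5:9] → 'zkkd'; at [12:16] → 'gnwi'; at [19:20] → 'v'.
`findall` yields the raw match text (3 of them) because the pattern has no groups.

['zkkd', 'gnwi', 'v']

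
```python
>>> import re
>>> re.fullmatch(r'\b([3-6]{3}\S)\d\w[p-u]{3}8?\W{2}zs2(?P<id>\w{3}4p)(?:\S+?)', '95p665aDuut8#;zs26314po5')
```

None

`re.fullmatch` is like wrapping the pattern in `^…$` (in single-line mode).
Here the pattern can't cover the whole string, so the call returns None.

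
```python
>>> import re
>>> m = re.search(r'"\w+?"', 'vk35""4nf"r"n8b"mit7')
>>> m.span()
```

(5, 10)

Unlike `match`, `search` isn't anchored — it looks for the pattern anywhere in the string.
The match spans [5:10] → '"4nf"'.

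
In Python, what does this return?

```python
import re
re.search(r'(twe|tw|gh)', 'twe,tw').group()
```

'twe'

Alternation isn't longest-match — the leftmost alternative that fits at this position is chosen.
`re.search` scans for the first position where the pattern succeeds.
The match spans [0:3] → 'twe'.
Captured: group 1 = 'twe'.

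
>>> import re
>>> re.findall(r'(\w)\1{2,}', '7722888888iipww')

['8']

A backreference is literal: `\1` must see the identical characters the first group matched.
Walking the string: at [4:10] match '888888', group 1 = '8'.
Because there's exactly one group, `findall` drops the full match and keeps group 1 from the one hit.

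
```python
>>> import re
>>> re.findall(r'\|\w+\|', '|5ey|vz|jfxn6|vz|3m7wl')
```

Scanning left to right: at [0:5] → '|5ey|'; at [7:14] → '|jfxn6|'.
With no groups in the pattern, `findall` gives back each whole match — 2 here.

['|5ey|', '|jfxn6|']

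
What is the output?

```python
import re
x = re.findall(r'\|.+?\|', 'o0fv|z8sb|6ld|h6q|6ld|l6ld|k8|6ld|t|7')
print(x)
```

['|z8sb|', '|h6q|', '|l6ld|', '|6ld|']

With the lazy modifier that quantifier settles for the fewest repetitions that let the rest of the pattern succeed (the atoms after it are unaffected and can still be greedy).
With no groups in the pattern, `findall` gives back each whole match — 4 here.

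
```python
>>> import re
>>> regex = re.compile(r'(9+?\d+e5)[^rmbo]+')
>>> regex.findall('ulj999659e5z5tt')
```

['999659e5']

The pattern matches one or more of the literal '9' (lazy), then one or more of a digit, then the literal 'e5' (captured); then one or more of any character except [rmbo].
Scanning left to right: at [3:15] match '999659e5z5tt', group 1 = '999659e5'.
With a single group, `findall` returns only what that group captured — 1 item.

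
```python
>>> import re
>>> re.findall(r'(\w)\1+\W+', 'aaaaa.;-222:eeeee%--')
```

['a', '2', 'e']

`\1` is not a pattern — it's the concrete string captured by group 1, re-applied verbatim.
Matches: at [0:8] match 'aaaaa.;-', group 1 = 'a'; at [8:12] match '222:', group 1 = '2'; at [12:20] match 'eeeee%--', group 1 = 'e'.
`findall` collects group 1 from each match (3 total).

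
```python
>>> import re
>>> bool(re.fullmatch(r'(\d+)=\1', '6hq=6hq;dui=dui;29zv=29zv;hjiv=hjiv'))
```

For `fullmatch`, every character of the input must be accounted for by the pattern.
Here there's no way to consume every character, so the call returns None, and `bool(None)` is False.

False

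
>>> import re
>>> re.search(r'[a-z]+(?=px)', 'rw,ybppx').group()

'ybp'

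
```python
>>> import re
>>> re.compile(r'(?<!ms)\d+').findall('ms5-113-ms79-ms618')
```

['113', '9', '18']

`(?!…)`/`(?<!…)` only lets a position through if the neighbouring text does NOT match; no characters are consumed.
Walking the string: at [4:7] → '113'; at [11:12] → '9'; at [16:18] → '18'.
`findall` yields the raw match text (3 of them) because the pattern has no groups.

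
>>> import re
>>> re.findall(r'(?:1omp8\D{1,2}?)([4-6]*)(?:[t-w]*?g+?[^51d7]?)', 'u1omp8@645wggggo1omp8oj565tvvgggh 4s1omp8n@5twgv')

`findall` collects group 1 from each match (3 total).

['645', '565', '5']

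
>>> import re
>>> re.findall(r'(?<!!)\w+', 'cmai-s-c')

The negative lookahead/lookbehind blocks any match where the forbidden context is present.
Since nothing is captured, `findall` lists the 3 matched substrings directly.

['cmai', 's', 'c']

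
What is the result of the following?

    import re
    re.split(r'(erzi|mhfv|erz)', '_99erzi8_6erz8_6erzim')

The regex engine tests alternatives in the order written; an earlier branch that matches wins even if a later one would match more.
Matches to split on: at [3:7] → 'erzi'; at [10:13] → 'erz'; at [16:20] → 'erzi'.
Because the pattern has a capturing group, `split` also inserts each captured text between the pieces.

['_99', 'erzi', '8_6', 'erz', '8_6', 'erzi', 'm']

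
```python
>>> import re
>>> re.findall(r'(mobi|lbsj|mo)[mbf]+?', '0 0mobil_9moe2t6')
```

['mo']

Walking the string: at [3:6] match 'mob', group 1 = 'mo'.
With a single group, `findall` returns only what that group captured — 1 item.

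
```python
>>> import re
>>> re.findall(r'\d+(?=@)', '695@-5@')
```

Lookahead/lookbehind check context without consuming it, so the matched span excludes the asserted characters.
Scanning left to right: at [0:3] → '695'; at [5:6] → '5'.
No capturing groups, so `findall` returns the 2 full match strings.

['695', '5']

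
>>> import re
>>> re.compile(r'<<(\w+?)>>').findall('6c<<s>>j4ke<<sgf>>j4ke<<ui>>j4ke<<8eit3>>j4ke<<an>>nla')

['s', 'sgf', 'ui', '8eit3', 'an']

`findall` collects group 1 from each match (5 total).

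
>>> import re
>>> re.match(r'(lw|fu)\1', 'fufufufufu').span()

(0, 4)

`re.match` only tries the pattern at the start of the string.
The match spans [0:4] → 'fufu'.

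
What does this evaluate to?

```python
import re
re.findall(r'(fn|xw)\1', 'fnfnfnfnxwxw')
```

`\1` has to match the exact text group 1 already captured.
One capturing group, so `findall` returns just the captured substring from each match — 3 in all.

['fn', 'fn', 'xw']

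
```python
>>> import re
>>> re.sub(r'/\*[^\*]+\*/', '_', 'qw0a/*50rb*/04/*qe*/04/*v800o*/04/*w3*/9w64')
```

'qw0a_04_04_04_9w64'

Matches: at [4:12] → '/*50rb*/'; at [14:20] → '/*qe*/'; at [22:31] → '/*v800o*/'; at [33:39] → '/*w3*/'.
`sub` substitutes '_' at each match site.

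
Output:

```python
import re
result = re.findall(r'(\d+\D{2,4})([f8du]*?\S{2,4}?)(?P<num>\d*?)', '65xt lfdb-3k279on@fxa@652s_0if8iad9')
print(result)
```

[('65xt l', 'fd', ''), ('279on@f', 'xa', ''), ('652s_', '0i', ''), ('8ia', 'd9', '')]

Lazy quantifiers expand one character at a time until the remainder of the pattern can match.
3 groups means each result is a tuple of 3 captured strings — 4 here.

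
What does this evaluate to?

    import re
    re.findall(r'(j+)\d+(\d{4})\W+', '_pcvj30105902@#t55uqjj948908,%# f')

[('j', '5902'), ('jj', '8908')]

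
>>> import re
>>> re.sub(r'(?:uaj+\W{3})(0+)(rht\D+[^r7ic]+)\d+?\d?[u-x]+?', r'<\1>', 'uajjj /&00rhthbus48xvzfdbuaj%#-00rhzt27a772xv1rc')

'<00>vzfdbuaj%#-00rhzt27a772xv1rc'

This matches the literal 'ua', then one or more of a literal 'j', then exactly 3 of a non-word character (non-capturing group); then one or more of a literal '0' (captured); then the literal 'rht', then one or more of a non-digit, then one or more of any character except [r7ic] (captured); then one or more of a digit (lazy); then optionally a digit, then one or more of a character in [u-x] (lazy).
With the lazy modifier that quantifier settles for the fewest repetitions that let the rest of the pattern succeed (the atoms after it are unaffected and can still be greedy).
Matches: at [0:20] → 'uajjj /&00rhthbus48x'.
`\1` in the replacement pulls in group 1's text for each match.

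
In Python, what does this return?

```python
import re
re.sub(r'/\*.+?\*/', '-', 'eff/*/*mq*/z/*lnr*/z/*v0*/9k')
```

'eff-z-z-9k'

A non-greedy quantifier consumes as few characters as it can — just enough that the remainder of the pattern still matches from where it stops; whatever follows it matches normally.
Each match is replaced by '-'.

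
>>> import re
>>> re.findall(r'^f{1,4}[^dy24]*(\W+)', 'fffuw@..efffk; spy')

[' ']

The pattern matches anchored at the start of the string; then 1 to 4 of the literal 'f', then zero or more of any character except [dy24]; then one or more of a non-word character (captured).
Scanning left to right: at [0:15] match 'fffuw@..efffk; ', group 1 = ' '.
One capturing group, so `findall` returns just the captured substring from the one match — 1 in all.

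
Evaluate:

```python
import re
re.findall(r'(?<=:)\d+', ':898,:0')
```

Because the assertion is zero-width, the text it checks is not consumed and won't appear in the result.
Matches: at [1:4] → '898'; at [6:7] → '0'.
No capturing groups, so `findall` returns the 2 full match strings.

['898', '0']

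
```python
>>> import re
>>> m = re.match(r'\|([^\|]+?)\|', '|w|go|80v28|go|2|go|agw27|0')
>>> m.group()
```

`re.match` won't scan ahead — the pattern has to work from the very first character.
The match spans [0:3] → '|w|'.
Captured: group 1 = 'w'.

'|w|'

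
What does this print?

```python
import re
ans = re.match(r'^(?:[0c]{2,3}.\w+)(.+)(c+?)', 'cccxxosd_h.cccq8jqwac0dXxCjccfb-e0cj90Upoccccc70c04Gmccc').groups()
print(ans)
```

('.cccq8jqwac0dXxCjccfb-e0cj90Upoccccc70c04Gmcc', 'c')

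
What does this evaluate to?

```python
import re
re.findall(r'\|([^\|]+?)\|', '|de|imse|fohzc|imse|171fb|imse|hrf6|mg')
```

Scanning left to right: at [0:4] match '|de|', group 1 = 'de'; at [8:15] match '|fohzc|', group 1 = 'fohzc'; at [19:26] match '|171fb|', group 1 = '171fb'; at [30:36] match '|hrf6|', group 1 = 'hrf6'.
`findall` collects group 1 from each match (4 total).

['de', 'fohzc', '171fb', 'hrf6']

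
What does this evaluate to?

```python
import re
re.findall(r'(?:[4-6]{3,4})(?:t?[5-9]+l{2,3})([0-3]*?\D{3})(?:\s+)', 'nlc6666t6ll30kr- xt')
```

The pattern matches 3 to 4 of a character in [4-6] (non-capturing group); then optionally the literal 't', then one or more of a character in [5-9], then 2 to 3 of the literal 'l' (non-capturing group); then zero or more of a character in [0-3] (lazy), then exactly 3 of a non-digit (captured); then one or more of whitespace (non-capturing group).
Because there's exactly one group, `findall` drops the full match and keeps group 1 from the one hit.

['30kr-']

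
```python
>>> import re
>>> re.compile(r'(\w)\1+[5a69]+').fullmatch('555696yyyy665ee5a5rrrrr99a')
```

`\1` has to match the exact text group 1 already captured.
`re.fullmatch` is like wrapping the pattern in `^…$` (in single-line mode).
Here there's no way to consume every character, so the call returns None.

None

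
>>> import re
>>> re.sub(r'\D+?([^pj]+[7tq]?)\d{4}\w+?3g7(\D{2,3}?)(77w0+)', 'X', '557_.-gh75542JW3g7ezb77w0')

'557X'

The pattern matches one or more of a non-digit (lazy); then one or more of any character except [pj], then optionally one of [7tq] (captured); then exactly 4 of a digit, then one or more of a word character (lazy), then the literal '3g7'; then 2 to 3 of a non-digit (lazy) (captured); then the literal '77w', then one or more of a literal '0' (captured).
Matches: at [3:25] → '_.-gh75542JW3g7ezb77w0'.
Every occurrence is swapped for 'X'.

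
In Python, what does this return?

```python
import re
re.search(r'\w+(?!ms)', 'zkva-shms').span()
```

Because the assertion is negative and zero-width, positions next to the forbidden text are skipped.
The match spans [0:4] → 'zkva'.

(0, 4)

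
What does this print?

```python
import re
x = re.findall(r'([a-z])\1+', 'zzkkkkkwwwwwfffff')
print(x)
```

A backreference is literal: `\1` must see the identical characters the first group matched.
Because there's exactly one group, `findall` drops the full match and keeps group 1 from each hit.

['z', 'k', 'w', 'f']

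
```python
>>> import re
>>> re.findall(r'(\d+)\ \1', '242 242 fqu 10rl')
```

`\1` is not a pattern — it's the concrete string captured by group 1, re-applied verbatim.
One capturing group, so `findall` returns just the captured substring from the one match — 1 in all.

['242']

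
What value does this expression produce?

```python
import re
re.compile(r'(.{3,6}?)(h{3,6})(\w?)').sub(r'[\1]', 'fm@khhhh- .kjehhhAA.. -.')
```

`\1` in the replacement pulls in group 1's text for each match.

'[fm@k][- .kje]A.. -.'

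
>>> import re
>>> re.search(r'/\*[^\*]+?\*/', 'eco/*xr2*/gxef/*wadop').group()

'/*xr2*/'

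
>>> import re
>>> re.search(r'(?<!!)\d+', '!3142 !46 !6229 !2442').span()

`(?!…)`/`(?<!…)` only lets a position through if the neighbouring text does NOT match; no characters are consumed.
`re.search` tries every starting position until one works.
The match spans [2:5] → '142'.

(2, 5)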